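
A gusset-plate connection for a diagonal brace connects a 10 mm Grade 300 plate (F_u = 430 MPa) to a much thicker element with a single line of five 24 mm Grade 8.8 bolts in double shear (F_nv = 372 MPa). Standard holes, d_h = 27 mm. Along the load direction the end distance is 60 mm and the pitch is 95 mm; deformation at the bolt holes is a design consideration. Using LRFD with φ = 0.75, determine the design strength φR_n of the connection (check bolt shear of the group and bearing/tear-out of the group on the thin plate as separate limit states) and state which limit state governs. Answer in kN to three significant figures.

Bolt shear: A_b = π·24²/4 = 452.4 mm²; R_n = 372 × 452.4 × 5 × 2 / 1000 = 1683 kN → 0.75 × 1683 = 1260 kN.
Bearing (1.2 l_c t F_u ≤ 2.4 d t F_u): upper limit = 2.4·24·10·430 / 1000 = 247.7 kN.
  Edge l_c = 60 − 27/2 = 46.5 → r_n = 239.9 kN; interior l_c = 95 − 27 = 68 → r_n = 247.7 kN.
  R_n,bearing = 1·239.9 + 4·247.7 = 1231 kN → 0.75 × 1231 = 923 kN.
Bearing governs: 923 kN.

923 kN (bearing governs)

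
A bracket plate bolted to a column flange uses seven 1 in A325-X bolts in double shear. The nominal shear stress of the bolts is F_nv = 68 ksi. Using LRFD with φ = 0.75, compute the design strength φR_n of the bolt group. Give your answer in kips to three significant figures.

561 kips

A_b = π × 1² / 4 = 0.7854 in².
R_n = F_nv · A_b · n · n_s = 68 × 0.7854 × 7 × 2 = 747.7 kips.
Design strength φR_n = 0.75 × 747.7 = 561 kips.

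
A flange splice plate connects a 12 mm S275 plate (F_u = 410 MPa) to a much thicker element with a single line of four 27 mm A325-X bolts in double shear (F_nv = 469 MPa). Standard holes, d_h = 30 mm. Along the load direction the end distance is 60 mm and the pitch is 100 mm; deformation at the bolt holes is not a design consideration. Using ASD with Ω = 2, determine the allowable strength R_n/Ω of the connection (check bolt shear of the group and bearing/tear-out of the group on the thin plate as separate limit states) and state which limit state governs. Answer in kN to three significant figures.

Bolt shear: A_b = π·27²/4 = 572.6 mm²; R_n = 469 × 572.6 × 4 × 2 / 1000 = 2148 kN → 2148 / 2 = 1070 kN.
Bearing (1.5 l_c t F_u ≤ 3.0 d t F_u): upper limit = 3.0·27·12·410 / 1000 = 398.5 kN.
  Edge l_c = 60 − 30/2 = 45 → r_n = 332.1 kN; interior l_c = 100 − 30 = 70 → r_n = 398.5 kN.
  R_n,bearing = 1·332.1 + 3·398.5 = 1528 kN → 1528 / 2 = 764 kN.
Bearing governs: 764 kN.

764 kN (bearing governs)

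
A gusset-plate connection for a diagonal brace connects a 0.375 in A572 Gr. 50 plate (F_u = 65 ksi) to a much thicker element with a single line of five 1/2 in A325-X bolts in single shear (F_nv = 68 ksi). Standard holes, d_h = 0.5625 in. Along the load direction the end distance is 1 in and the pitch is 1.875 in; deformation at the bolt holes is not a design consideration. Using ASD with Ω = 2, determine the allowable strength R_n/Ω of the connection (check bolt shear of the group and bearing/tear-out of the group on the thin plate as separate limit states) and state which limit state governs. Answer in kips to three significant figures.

33.4 kips (bolt shear governs)

Bolt shear: A_b = π·0.5²/4 = 0.1963 in²; R_n = 68 × 0.1963 × 5 × 1 = 66.76 kips → 66.76 / 2 = 33.4 kips.
Bearing (1.5 l_c t F_u ≤ 3.0 d t F_u): upper limit = 3.0·0.5·0.375·65 = 36.56 kips.
  Edge l_c = 1 − 0.5625/2 = 0.7188 → r_n = 26.28 kips; interior l_c = 1.875 − 0.5625 = 1.312 → r_n = 36.56 kips.
  R_n,bearing = 1·26.28 + 4·36.56 = 172.5 kips → 172.5 / 2 = 86.3 kips.
Bolt shear governs: 33.4 kips.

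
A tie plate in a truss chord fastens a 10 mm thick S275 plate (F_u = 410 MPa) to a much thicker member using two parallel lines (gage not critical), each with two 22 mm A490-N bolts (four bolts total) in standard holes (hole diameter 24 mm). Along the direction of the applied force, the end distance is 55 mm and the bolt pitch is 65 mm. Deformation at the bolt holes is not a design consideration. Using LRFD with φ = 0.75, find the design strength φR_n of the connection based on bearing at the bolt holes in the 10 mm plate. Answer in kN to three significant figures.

775 kN

Per bolt r_n = 1.5 l_c t F_u ≤ 3.0 d t F_u; upper limit = 3.0 × 22 × 10 × 410 / 1000 = 270.6 kN.
Edge bolt: l_c = 55 − 24/2 = 43 mm → 1.5 × 43 × 10 × 410 / 1000 = 264.4 → r_n = 264.4 kN.
Interior bolts: l_c = 65 − 24 = 41 mm → 1.5 × 41 × 10 × 410 / 1000 = 252.2 → r_n = 252.2 kN.
R_n = 2 × 264.4 + 2 × 252.2 = 1033 kN.
Design strength φR_n = 0.75 × 1033 = 775 kN.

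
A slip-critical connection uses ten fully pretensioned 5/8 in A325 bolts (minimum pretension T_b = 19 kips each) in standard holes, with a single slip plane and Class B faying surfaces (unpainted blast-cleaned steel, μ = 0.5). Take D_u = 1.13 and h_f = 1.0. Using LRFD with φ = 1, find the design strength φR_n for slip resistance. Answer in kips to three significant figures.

107 kips

R_n = μ · D_u · h_f · T_b · n_s · n_b = 0.5 × 1.13 × 1.0 × 19 × 1 × 10 = 107.3 kips.
Design strength φR_n = 1 × 107.3 = 107 kips.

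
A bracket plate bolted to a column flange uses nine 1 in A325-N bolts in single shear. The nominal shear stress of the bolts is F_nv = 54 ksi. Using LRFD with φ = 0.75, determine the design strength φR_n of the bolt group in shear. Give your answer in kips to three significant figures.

A_b = π × 1² / 4 = 0.7854 in².
R_n = F_nv · A_b · n · n_s = 54 × 0.7854 × 9 × 1 = 381.7 kips.
Design strength φR_n = 0.75 × 381.7 = 286 kips.

286 kips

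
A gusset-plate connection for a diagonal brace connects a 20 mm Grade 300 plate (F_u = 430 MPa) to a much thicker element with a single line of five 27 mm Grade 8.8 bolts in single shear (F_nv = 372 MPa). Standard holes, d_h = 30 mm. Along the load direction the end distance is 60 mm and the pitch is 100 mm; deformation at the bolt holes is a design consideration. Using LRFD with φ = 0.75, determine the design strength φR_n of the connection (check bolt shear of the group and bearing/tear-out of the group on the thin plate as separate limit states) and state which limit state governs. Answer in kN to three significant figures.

Bolt shear: A_b = π·27²/4 = 572.6 mm²; R_n = 372 × 572.6 × 5 × 1 / 1000 = 1065 kN → 0.75 × 1065 = 799 kN.
Bearing (1.2 l_c t F_u ≤ 2.4 d t F_u): upper limit = 2.4·27·20·430 / 1000 = 557.3 kN.
  Edge l_c = 60 − 30/2 = 45 → r_n = 464.4 kN; interior l_c = 100 − 30 = 70 → r_n = 557.3 kN.
  R_n,bearing = 1·464.4 + 4·557.3 = 2694 kN → 0.75 × 2694 = 2020 kN.
Bolt shear governs: 799 kN.

799 kN (bolt shear governs)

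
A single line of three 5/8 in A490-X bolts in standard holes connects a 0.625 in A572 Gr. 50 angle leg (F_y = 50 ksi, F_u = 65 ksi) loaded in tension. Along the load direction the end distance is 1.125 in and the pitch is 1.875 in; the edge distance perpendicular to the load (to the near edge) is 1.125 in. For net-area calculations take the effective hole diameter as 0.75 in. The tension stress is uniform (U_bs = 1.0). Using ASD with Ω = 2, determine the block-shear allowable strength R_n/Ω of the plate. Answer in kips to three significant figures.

51.8 kips

Shear plane L_v = 1.125 + 2·1.875 = 4.875 in; A_gv = 4.875 × 0.625 = 3.047 in².
A_nv = (4.875 − 2.5·0.75) × 0.625 = 1.875 in².
A_nt = (1.125 − 0.5·0.75) × 0.625 = 0.4688 in².
0.6 F_u A_nv = 73.12 kips; 0.6 F_y A_gv = 91.41 kips → shear rupture governs the shear term.
R_n = 73.12 + 1.0 × 65 × 0.4688 = 103.6 kips.
Allowable strength R_n/Ω = 103.6 / 2 = 51.8 kips.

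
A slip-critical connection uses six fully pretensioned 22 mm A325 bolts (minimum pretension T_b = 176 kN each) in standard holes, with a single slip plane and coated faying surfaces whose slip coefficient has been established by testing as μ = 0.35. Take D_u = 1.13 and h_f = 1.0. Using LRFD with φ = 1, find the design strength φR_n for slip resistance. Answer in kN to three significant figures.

R_n = μ · D_u · h_f · T_b · n_s · n_b = 0.35 × 1.13 × 1.0 × 176 × 1 × 6 = 417.6 kN.
Design strength φR_n = 1 × 417.6 = 418 kN.

418 kN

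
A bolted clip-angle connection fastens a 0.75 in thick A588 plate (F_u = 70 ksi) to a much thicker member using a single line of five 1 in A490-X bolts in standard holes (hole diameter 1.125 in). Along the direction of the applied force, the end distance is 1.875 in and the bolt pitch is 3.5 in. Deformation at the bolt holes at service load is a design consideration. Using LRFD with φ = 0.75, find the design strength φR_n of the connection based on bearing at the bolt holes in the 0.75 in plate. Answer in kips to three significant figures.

Per bolt r_n = 1.2 l_c t F_u ≤ 2.4 d t F_u; upper limit = 2.4 × 1 × 0.75 × 70 = 126 kips.
Edge bolt: l_c = 1.875 − 1.125/2 = 1.312 in → 1.2 × 1.312 × 0.75 × 70 = 82.69 → r_n = 82.69 kips.
Interior bolts: l_c = 3.5 − 1.125 = 2.375 in → 1.2 × 2.375 × 0.75 × 70 = 149.6 → r_n = 126 kips.
R_n = 1 × 82.69 + 4 × 126 = 586.7 kips.
Design strength φR_n = 0.75 × 586.7 = 440 kips.

440 kips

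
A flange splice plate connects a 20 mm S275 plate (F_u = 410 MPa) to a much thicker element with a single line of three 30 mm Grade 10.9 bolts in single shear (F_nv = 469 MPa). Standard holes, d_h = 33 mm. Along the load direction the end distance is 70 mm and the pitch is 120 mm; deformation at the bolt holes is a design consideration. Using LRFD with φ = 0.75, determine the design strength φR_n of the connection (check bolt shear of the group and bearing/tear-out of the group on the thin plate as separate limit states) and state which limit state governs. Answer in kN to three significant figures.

Bolt shear: A_b = π·30²/4 = 706.9 mm²; R_n = 469 × 706.9 × 3 × 1 / 1000 = 994.5 kN → 0.75 × 994.5 = 746 kN.
Bearing (1.2 l_c t F_u ≤ 2.4 d t F_u): upper limit = 2.4·30·20·410 / 1000 = 590.4 kN.
  Edge l_c = 70 − 33/2 = 53.5 → r_n = 526.4 kN; interior l_c = 120 − 33 = 87 → r_n = 590.4 kN.
  R_n,bearing = 1·526.4 + 2·590.4 = 1707 kN → 0.75 × 1707 = 1280 kN.
Bolt shear governs: 746 kN.

746 kN (bolt shear governs)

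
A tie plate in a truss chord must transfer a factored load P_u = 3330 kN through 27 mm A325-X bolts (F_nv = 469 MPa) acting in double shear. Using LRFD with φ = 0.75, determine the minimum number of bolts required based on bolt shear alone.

A_b = π·27²/4 = 572.6 mm².
Per-bolt design strength φR_n = 0.75 × 469 × 572.6 × 2 / 1000 = 402.8 kN.
n ≥ 3330 / 402.8 = 8.267 → use 9 bolts.

9 bolts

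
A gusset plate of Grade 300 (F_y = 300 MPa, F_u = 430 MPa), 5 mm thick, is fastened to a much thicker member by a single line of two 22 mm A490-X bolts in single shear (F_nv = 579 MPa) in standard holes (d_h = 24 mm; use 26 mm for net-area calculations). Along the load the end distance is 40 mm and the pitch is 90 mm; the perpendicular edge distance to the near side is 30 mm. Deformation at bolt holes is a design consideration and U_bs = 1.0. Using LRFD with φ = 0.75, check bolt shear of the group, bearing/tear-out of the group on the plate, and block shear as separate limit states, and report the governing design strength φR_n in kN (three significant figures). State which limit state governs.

Bolt shear: A_b = π·22²/4 = 380.1 mm²; R_n = 579 × 380.1 × 2 × 1 / 1000 = 440.2 kN → 0.75 × 440.2 = 330 kN.
Bearing: edge l_c = 28, r_n = 72.24 kN; interior l_c = 66, r_n = 113.5 kN; R_n = 72.24 + 1·113.5 = 185.8 kN → 139 kN.
Block shear: A_gv = 650, A_nv = 455, A_nt = 85 mm²; R_n = min(0.6F_uA_nv, 0.6F_yA_gv) + U_bs·F_u·A_nt = 153.6 kN → 115 kN.
Block shear governs: 115 kN.

115 kN (block shear governs)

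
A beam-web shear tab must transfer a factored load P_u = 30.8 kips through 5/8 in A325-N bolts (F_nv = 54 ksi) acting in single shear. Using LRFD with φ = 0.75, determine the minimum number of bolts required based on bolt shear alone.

3 bolts

A_b = π·0.625²/4 = 0.3068 in².
Per-bolt design strength φR_n = 0.75 × 54 × 0.3068 × 1 = 12.43 kips.
n ≥ 30.8 / 12.43 = 2.479 → use 3 bolts.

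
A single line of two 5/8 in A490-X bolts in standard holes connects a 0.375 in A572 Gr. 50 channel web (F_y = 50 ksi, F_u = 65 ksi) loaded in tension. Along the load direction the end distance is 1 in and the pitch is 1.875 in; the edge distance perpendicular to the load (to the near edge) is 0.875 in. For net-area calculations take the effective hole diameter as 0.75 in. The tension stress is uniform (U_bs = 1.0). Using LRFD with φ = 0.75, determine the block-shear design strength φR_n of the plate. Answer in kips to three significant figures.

28.3 kips

Shear plane L_v = 1 + 1·1.875 = 2.875 in; A_gv = 2.875 × 0.375 = 1.078 in².
A_nv = (2.875 − 1.5·0.75) × 0.375 = 0.6562 in².
A_nt = (0.875 − 0.5·0.75) × 0.375 = 0.1875 in².
0.6 F_u A_nv = 25.59 kips; 0.6 F_y A_gv = 32.34 kips → shear rupture governs the shear term.
R_n = 25.59 + 1.0 × 65 × 0.1875 = 37.78 kips.
Design strength φR_n = 0.75 × 37.78 = 28.3 kips.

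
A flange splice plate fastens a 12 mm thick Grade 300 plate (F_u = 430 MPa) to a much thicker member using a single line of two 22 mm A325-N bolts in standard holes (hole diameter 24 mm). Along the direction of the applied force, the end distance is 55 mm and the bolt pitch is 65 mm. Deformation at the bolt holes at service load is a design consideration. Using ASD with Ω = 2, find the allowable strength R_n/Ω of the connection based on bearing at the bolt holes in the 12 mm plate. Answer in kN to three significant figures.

260 kN

Per bolt r_n = 1.2 l_c t F_u ≤ 2.4 d t F_u; upper limit = 2.4 × 22 × 12 × 430 / 1000 = 272.4 kN.
Edge bolt: l_c = 55 − 24/2 = 43 mm → 1.2 × 43 × 12 × 430 / 1000 = 266.3 → r_n = 266.3 kN.
Interior bolts: l_c = 65 − 24 = 41 mm → 1.2 × 41 × 12 × 430 / 1000 = 253.9 → r_n = 253.9 kN.
R_n = 1 × 266.3 + 1 × 253.9 = 520.1 kN.
Allowable strength R_n/Ω = 520.1 / 2 = 260 kN.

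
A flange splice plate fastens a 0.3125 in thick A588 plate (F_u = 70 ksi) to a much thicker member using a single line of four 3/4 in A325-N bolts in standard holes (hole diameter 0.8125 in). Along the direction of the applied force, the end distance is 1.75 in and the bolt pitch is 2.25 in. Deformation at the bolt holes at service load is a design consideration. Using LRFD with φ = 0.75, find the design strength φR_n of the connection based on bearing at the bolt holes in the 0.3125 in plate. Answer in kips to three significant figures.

111 kips

Per bolt r_n = 1.2 l_c t F_u ≤ 2.4 d t F_u; upper limit = 2.4 × 0.75 × 0.3125 × 70 = 39.38 kips.
Edge bolt: l_c = 1.75 − 0.8125/2 = 1.344 in → 1.2 × 1.344 × 0.3125 × 70 = 35.27 → r_n = 35.27 kips.
Interior bolts: l_c = 2.25 − 0.8125 = 1.438 in → 1.2 × 1.438 × 0.3125 × 70 = 37.73 → r_n = 37.73 kips.
R_n = 1 × 35.27 + 3 × 37.73 = 148.5 kips.
Design strength φR_n = 0.75 × 148.5 = 111 kips.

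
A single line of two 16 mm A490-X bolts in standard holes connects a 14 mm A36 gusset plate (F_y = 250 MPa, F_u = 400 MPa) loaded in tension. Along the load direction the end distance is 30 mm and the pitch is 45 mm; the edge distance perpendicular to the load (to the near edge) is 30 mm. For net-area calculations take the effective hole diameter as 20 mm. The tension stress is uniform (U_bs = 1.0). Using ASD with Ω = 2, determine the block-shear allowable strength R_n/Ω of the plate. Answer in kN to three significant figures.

132 kN

Shear plane L_v = 30 + 1·45 = 75 mm; A_gv = 75 × 14 = 1050 mm².
A_nv = (75 − 1.5·20) × 14 = 630 mm².
A_nt = (30 − 0.5·20) × 14 = 280 mm².
0.6 F_u A_nv = 151.2 kN; 0.6 F_y A_gv = 157.5 kN → shear rupture governs the shear term.
R_n = 151.2 + 1.0 × 400 × 280 / 1000 = 263.2 kN.
Allowable strength R_n/Ω = 263.2 / 2 = 132 kN.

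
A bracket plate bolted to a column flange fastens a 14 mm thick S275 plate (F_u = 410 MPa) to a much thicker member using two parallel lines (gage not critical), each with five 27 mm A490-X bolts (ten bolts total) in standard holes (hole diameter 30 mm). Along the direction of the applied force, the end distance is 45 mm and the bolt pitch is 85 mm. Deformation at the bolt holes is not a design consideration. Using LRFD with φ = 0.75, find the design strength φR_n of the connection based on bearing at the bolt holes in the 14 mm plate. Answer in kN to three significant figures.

3180 kN

Per bolt r_n = 1.5 l_c t F_u ≤ 3.0 d t F_u; upper limit = 3.0 × 27 × 14 × 410 / 1000 = 464.9 kN.
Edge bolt: l_c = 45 − 30/2 = 30 mm → 1.5 × 30 × 14 × 410 / 1000 = 258.3 → r_n = 258.3 kN.
Interior bolts: l_c = 85 − 30 = 55 mm → 1.5 × 55 × 14 × 410 / 1000 = 473.6 → r_n = 464.9 kN.
R_n = 2 × 258.3 + 8 × 464.9 = 4236 kN.
Design strength φR_n = 0.75 × 4236 = 3180 kN.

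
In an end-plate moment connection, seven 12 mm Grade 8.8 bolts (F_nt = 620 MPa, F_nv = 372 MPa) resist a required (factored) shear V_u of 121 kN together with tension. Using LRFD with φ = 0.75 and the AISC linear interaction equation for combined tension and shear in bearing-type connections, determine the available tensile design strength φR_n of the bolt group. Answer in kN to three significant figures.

A_b = π·12²/4 = 113.1 mm²; f_rv = 121 × 1000 / (7 × 113.1) = 152.8 MPa.
F'_nt = 1.3 F_nt − (F_nt / φF_nv) f_rv = 1.3·620 − (620/(0.75·372))·152.8 = 466.4 MPa, capped at F_nt → F'_nt = 466.4 MPa.
R_n = F'_nt · A_b · n = 466.4 × 113.1 × 7 / 1000 = 369.2 kN.
Design strength φR_n = 0.75 × 369.2 = 277 kN.

277 kN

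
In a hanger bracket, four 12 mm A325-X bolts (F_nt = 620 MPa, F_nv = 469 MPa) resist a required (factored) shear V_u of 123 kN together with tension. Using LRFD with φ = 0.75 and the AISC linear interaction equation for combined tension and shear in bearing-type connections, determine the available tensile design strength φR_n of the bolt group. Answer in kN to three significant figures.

111 kN

A_b = π·12²/4 = 113.1 mm²; f_rv = 123 × 1000 / (4 × 113.1) = 271.9 MPa.
F'_nt = 1.3 F_nt − (F_nt / φF_nv) f_rv = 1.3·620 − (620/(0.75·469))·271.9 = 326.8 MPa, capped at F_nt → F'_nt = 326.8 MPa.
R_n = F'_nt · A_b · n = 326.8 × 113.1 × 4 / 1000 = 147.8 kN.
Design strength φR_n = 0.75 × 147.8 = 111 kN.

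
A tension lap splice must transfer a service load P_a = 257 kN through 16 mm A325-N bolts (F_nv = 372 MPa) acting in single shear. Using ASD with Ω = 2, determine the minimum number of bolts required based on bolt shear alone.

7 bolts

A_b = π·16²/4 = 201.1 mm².
Per-bolt allowable strength R_n/Ω = 372 × 201.1 × 1 / 1000 / 2 = 37.4 kN.
n ≥ 257 / 37.4 = 6.872 → use 7 bolts.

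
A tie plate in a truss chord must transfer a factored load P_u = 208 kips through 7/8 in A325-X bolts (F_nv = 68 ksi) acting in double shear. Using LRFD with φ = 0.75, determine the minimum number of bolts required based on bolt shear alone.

A_b = π·0.875²/4 = 0.6013 in².
Per-bolt design strength φR_n = 0.75 × 68 × 0.6013 × 2 = 61.33 kips.
n ≥ 208 / 61.33 = 3.391 → use 4 bolts.

4 bolts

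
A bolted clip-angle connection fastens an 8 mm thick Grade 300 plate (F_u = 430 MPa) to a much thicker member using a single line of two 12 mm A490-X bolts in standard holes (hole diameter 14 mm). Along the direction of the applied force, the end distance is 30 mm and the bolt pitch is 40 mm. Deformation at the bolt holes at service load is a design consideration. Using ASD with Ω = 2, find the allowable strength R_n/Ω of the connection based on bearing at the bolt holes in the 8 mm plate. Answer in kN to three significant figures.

Per bolt r_n = 1.2 l_c t F_u ≤ 2.4 d t F_u; upper limit = 2.4 × 12 × 8 × 430 / 1000 = 99.07 kN.
Edge bolt: l_c = 30 − 14/2 = 23 mm → 1.2 × 23 × 8 × 430 / 1000 = 94.94 → r_n = 94.94 kN.
Interior bolts: l_c = 40 − 14 = 26 mm → 1.2 × 26 × 8 × 430 / 1000 = 107.3 → r_n = 99.07 kN.
R_n = 1 × 94.94 + 1 × 99.07 = 194 kN.
Allowable strength R_n/Ω = 194 / 2 = 97 kN.

97 kN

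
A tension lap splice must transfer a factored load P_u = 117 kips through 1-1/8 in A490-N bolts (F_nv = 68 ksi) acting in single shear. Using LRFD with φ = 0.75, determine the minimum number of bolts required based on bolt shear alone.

A_b = π·1.125²/4 = 0.994 in².
Per-bolt design strength φR_n = 0.75 × 68 × 0.994 × 1 = 50.69 kips.
n ≥ 117 / 50.69 = 2.308 → use 3 bolts.

3 bolts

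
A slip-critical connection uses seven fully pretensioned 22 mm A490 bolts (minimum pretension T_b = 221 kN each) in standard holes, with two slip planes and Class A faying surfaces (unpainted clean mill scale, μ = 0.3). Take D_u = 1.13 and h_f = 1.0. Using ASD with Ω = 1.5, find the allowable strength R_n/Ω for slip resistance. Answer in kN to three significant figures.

699 kN

R_n = μ · D_u · h_f · T_b · n_s · n_b = 0.3 × 1.13 × 1.0 × 221 × 2 × 7 = 1049 kN.
Allowable strength R_n/Ω = 1049 / 1.5 = 699 kN.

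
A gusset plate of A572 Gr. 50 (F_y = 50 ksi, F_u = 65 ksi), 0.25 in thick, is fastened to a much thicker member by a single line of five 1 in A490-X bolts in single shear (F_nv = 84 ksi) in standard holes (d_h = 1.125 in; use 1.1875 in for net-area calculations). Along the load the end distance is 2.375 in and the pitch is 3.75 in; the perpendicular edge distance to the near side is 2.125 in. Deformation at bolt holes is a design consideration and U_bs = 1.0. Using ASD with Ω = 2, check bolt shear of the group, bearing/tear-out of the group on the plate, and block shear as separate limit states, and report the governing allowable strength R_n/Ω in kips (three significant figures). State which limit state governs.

Bolt shear: A_b = π·1²/4 = 0.7854 in²; R_n = 84 × 0.7854 × 5 × 1 = 329.9 kips → 329.9 / 2 = 165 kips.
Bearing: edge l_c = 1.812, r_n = 35.34 kips; interior l_c = 2.625, r_n = 39 kips; R_n = 35.34 + 4·39 = 191.3 kips → 95.7 kips.
Block shear: A_gv = 4.344, A_nv = 3.008, A_nt = 0.3828 in²; R_n = min(0.6F_uA_nv, 0.6F_yA_gv) + U_bs·F_u·A_nt = 142.2 kips → 71.1 kips.
Block shear governs: 71.1 kips.

71.1 kips (block shear governs)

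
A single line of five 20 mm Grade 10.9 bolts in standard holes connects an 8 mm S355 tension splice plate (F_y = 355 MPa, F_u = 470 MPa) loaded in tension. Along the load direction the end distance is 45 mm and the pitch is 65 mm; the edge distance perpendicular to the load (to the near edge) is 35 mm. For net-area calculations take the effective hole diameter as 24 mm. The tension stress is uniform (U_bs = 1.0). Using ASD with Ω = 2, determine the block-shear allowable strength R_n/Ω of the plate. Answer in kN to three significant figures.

Shear plane L_v = 45 + 4·65 = 305 mm; A_gv = 305 × 8 = 2440 mm².
A_nv = (305 − 4.5·24) × 8 = 1576 mm².
A_nt = (35 − 0.5·24) × 8 = 184 mm².
0.6 F_u A_nv = 444.4 kN; 0.6 F_y A_gv = 519.7 kN → shear rupture governs the shear term.
R_n = 444.4 + 1.0 × 470 × 184 / 1000 = 530.9 kN.
Allowable strength R_n/Ω = 530.9 / 2 = 265 kN.

265 kN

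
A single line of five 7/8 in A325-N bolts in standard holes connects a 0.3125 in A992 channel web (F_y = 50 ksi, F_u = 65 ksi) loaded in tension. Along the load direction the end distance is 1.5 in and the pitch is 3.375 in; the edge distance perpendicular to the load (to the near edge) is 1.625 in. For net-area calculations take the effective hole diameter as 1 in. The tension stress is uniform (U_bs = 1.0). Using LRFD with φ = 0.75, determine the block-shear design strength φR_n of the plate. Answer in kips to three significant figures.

Shear plane L_v = 1.5 + 4·3.375 = 15 in; A_gv = 15 × 0.3125 = 4.688 in².
A_nv = (15 − 4.5·1) × 0.3125 = 3.281 in².
A_nt = (1.625 − 0.5·1) × 0.3125 = 0.3516 in².
0.6 F_u A_nv = 128 kips; 0.6 F_y A_gv = 140.6 kips → shear rupture governs the shear term.
R_n = 128 + 1.0 × 65 × 0.3516 = 150.8 kips.
Design strength φR_n = 0.75 × 150.8 = 113 kips.

113 kips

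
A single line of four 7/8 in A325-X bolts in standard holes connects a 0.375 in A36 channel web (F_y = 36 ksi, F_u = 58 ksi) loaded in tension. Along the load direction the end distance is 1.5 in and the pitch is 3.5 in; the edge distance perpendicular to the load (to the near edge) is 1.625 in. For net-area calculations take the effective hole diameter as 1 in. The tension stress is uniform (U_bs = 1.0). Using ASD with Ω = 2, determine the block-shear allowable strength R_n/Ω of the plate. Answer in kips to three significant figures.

60.8 kips

Shear plane L_v = 1.5 + 3·3.5 = 12 in; A_gv = 12 × 0.375 = 4.5 in².
A_nv = (12 − 3.5·1) × 0.375 = 3.188 in².
A_nt = (1.625 − 0.5·1) × 0.375 = 0.4219 in².
0.6 F_u A_nv = 110.9 kips; 0.6 F_y A_gv = 97.2 kips → shear yielding governs the shear term.
R_n = 97.2 + 1.0 × 58 × 0.4219 = 121.7 kips.
Allowable strength R_n/Ω = 121.7 / 2 = 60.8 kips.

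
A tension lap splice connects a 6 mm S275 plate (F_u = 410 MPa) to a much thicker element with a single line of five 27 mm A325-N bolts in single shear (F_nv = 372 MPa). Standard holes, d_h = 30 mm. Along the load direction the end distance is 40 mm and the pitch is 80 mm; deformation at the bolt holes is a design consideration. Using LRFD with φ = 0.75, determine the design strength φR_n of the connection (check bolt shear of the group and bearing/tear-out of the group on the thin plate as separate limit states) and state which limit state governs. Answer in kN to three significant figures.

498 kN (bearing governs)

Bolt shear: A_b = π·27²/4 = 572.6 mm²; R_n = 372 × 572.6 × 5 × 1 / 1000 = 1065 kN → 0.75 × 1065 = 799 kN.
Bearing (1.2 l_c t F_u ≤ 2.4 d t F_u): upper limit = 2.4·27·6·410 / 1000 = 159.4 kN.
  Edge l_c = 40 − 30/2 = 25 → r_n = 73.8 kN; interior l_c = 80 − 30 = 50 → r_n = 147.6 kN.
  R_n,bearing = 1·73.8 + 4·147.6 = 664.2 kN → 0.75 × 664.2 = 498 kN.
Bearing governs: 498 kN.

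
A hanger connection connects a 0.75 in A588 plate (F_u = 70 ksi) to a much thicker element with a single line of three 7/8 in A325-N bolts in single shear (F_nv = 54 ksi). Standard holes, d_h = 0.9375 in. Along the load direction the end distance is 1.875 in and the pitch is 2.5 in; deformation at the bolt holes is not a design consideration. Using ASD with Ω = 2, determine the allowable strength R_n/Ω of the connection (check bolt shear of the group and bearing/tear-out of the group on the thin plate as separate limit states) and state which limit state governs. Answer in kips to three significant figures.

48.7 kips (bolt shear governs)

Bolt shear: A_b = π·0.875²/4 = 0.6013 in²; R_n = 54 × 0.6013 × 3 × 1 = 97.41 kips → 97.41 / 2 = 48.7 kips.
Bearing (1.5 l_c t F_u ≤ 3.0 d t F_u): upper limit = 3.0·0.875·0.75·70 = 137.8 kips.
  Edge l_c = 1.875 − 0.9375/2 = 1.406 → r_n = 110.7 kips; interior l_c = 2.5 − 0.9375 = 1.562 → r_n = 123 kips.
  R_n,bearing = 1·110.7 + 2·123 = 356.8 kips → 356.8 / 2 = 178 kips.
Bolt shear governs: 48.7 kips.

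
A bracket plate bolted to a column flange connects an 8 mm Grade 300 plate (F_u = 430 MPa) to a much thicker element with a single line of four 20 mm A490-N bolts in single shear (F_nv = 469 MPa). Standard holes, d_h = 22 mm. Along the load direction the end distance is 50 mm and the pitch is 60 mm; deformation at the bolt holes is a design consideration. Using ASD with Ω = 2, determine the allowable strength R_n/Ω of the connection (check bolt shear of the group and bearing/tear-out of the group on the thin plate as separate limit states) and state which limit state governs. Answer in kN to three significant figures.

295 kN (bolt shear governs)

Bolt shear: A_b = π·20²/4 = 314.2 mm²; R_n = 469 × 314.2 × 4 × 1 / 1000 = 589.4 kN → 589.4 / 2 = 295 kN.
Bearing (1.2 l_c t F_u ≤ 2.4 d t F_u): upper limit = 2.4·20·8·430 / 1000 = 165.1 kN.
  Edge l_c = 50 − 22/2 = 39 → r_n = 161 kN; interior l_c = 60 − 22 = 38 → r_n = 156.9 kN.
  R_n,bearing = 1·161 + 3·156.9 = 631.6 kN → 631.6 / 2 = 316 kN.
Bolt shear governs: 295 kN.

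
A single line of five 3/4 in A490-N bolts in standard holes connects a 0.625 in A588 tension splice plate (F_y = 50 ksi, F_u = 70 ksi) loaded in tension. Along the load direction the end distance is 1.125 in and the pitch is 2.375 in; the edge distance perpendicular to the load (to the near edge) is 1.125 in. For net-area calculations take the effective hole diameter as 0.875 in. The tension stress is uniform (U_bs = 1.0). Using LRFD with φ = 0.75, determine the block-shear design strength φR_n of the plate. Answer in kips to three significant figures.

Shear plane L_v = 1.125 + 4·2.375 = 10.62 in; A_gv = 10.62 × 0.625 = 6.641 in².
A_nv = (10.62 − 4.5·0.875) × 0.625 = 4.18 in².
A_nt = (1.125 − 0.5·0.875) × 0.625 = 0.4297 in².
0.6 F_u A_nv = 175.5 kips; 0.6 F_y A_gv = 199.2 kips → shear rupture governs the shear term.
R_n = 175.5 + 1.0 × 70 × 0.4297 = 205.6 kips.
Design strength φR_n = 0.75 × 205.6 = 154 kips.

154 kips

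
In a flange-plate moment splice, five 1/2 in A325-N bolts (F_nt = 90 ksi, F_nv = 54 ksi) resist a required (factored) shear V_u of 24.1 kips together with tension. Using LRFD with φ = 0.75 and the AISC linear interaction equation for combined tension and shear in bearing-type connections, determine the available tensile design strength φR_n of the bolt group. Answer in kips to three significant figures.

46 kips

A_b = π·0.5²/4 = 0.1963 in²; f_rv = 24.1 / (5 × 0.1963) = 24.55 ksi.
F'_nt = 1.3 F_nt − (F_nt / φF_nv) f_rv = 1.3·90 − (90/(0.75·54))·24.55 = 62.45 ksi, capped at F_nt → F'_nt = 62.45 ksi.
R_n = F'_nt · A_b · n = 62.45 × 0.1963 × 5 = 61.31 kips.
Design strength φR_n = 0.75 × 61.31 = 46 kips.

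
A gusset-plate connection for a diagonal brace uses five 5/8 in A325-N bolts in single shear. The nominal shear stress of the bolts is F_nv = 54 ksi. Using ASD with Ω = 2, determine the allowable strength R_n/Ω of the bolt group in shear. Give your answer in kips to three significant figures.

41.4 kips

A_b = π × 0.625² / 4 = 0.3068 in².
R_n = F_nv · A_b · n · n_s = 54 × 0.3068 × 5 × 1 = 82.83 kips.
Allowable strength R_n/Ω = 82.83 / 2 = 41.4 kips.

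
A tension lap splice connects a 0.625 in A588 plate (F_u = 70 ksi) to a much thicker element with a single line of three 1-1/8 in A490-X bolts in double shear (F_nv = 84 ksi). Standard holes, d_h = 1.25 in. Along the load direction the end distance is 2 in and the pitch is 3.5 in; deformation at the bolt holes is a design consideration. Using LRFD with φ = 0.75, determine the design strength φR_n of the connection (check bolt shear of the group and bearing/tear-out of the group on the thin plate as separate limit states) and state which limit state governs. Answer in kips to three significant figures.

231 kips (bearing governs)

Bolt shear: A_b = π·1.125²/4 = 0.994 in²; R_n = 84 × 0.994 × 3 × 2 = 501 kips → 0.75 × 501 = 376 kips.
Bearing (1.2 l_c t F_u ≤ 2.4 d t F_u): upper limit = 2.4·1.125·0.625·70 = 118.1 kips.
  Edge l_c = 2 − 1.25/2 = 1.375 → r_n = 72.19 kips; interior l_c = 3.5 − 1.25 = 2.25 → r_n = 118.1 kips.
  R_n,bearing = 1·72.19 + 2·118.1 = 308.4 kips → 0.75 × 308.4 = 231 kips.
Bearing governs: 231 kips.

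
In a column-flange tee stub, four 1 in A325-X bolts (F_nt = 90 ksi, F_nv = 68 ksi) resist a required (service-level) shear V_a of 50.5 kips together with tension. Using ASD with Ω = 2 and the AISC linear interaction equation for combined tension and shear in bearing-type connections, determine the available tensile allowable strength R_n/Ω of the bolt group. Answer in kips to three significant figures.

A_b = π·1²/4 = 0.7854 in²; f_rv = 50.5 / (4 × 0.7854) = 16.07 ksi.
F'_nt = 1.3 F_nt − (Ω F_nt / F_nv) f_rv = 1.3·90 − (2·90/68)·16.07 = 74.45 ksi, capped at F_nt → F'_nt = 74.45 ksi.
R_n = F'_nt · A_b · n = 74.45 × 0.7854 × 4 = 233.9 kips.
Allowable strength R_n/Ω = 233.9 / 2 = 117 kips.

117 kips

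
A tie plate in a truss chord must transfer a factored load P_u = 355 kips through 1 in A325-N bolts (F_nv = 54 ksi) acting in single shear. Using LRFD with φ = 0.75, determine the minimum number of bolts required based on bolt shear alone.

A_b = π·1²/4 = 0.7854 in².
Per-bolt design strength φR_n = 0.75 × 54 × 0.7854 × 1 = 31.81 kips.
n ≥ 355 / 31.81 = 11.16 → use 12 bolts.

12 bolts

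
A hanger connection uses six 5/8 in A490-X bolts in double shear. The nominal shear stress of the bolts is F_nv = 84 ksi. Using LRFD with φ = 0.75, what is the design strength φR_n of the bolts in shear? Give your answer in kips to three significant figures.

232 kips

A_b = π × 0.625² / 4 = 0.3068 in².
R_n = F_nv · A_b · n · n_s = 84 × 0.3068 × 6 × 2 = 309.3 kips.
Design strength φR_n = 0.75 × 309.3 = 232 kips.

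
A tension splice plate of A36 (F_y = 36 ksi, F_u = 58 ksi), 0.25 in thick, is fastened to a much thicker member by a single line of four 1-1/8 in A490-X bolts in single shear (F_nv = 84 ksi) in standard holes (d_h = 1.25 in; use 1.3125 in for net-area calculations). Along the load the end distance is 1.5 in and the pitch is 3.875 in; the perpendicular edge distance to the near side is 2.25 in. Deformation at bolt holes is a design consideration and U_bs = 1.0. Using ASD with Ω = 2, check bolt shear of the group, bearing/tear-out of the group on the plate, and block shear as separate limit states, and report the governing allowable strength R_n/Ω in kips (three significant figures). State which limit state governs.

47 kips (block shear governs)

Bolt shear: A_b = π·1.125²/4 = 0.994 in²; R_n = 84 × 0.994 × 4 × 1 = 334 kips → 334 / 2 = 167 kips.
Bearing: edge l_c = 0.875, r_n = 15.23 kips; interior l_c = 2.625, r_n = 39.15 kips; R_n = 15.23 + 3·39.15 = 132.7 kips → 66.3 kips.
Block shear: A_gv = 3.281, A_nv = 2.133, A_nt = 0.3984 in²; R_n = min(0.6F_uA_nv, 0.6F_yA_gv) + U_bs·F_u·A_nt = 93.98 kips → 47 kips.
Block shear governs: 47 kips.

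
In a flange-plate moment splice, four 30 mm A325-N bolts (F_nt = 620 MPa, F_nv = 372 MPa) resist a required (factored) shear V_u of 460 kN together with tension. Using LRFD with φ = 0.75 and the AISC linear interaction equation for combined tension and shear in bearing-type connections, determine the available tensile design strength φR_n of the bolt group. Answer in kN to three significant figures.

A_b = π·30²/4 = 706.9 mm²; f_rv = 460 × 1000 / (4 × 706.9) = 162.7 MPa.
F'_nt = 1.3 F_nt − (F_nt / φF_nv) f_rv = 1.3·620 − (620/(0.75·372))·162.7 = 444.5 MPa, capped at F_nt → F'_nt = 444.5 MPa.
R_n = F'_nt · A_b · n = 444.5 × 706.9 × 4 / 1000 = 1257 kN.
Design strength φR_n = 0.75 × 1257 = 943 kN.

943 kN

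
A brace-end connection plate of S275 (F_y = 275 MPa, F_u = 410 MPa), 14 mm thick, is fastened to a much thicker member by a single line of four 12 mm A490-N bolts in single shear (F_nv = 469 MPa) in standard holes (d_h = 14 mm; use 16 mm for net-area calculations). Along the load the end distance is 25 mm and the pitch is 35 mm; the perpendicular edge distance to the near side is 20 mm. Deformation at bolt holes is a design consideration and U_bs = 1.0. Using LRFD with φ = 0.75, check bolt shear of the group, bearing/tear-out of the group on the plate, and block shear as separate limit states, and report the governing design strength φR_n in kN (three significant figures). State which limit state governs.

Bolt shear: A_b = π·12²/4 = 113.1 mm²; R_n = 469 × 113.1 × 4 × 1 / 1000 = 212.2 kN → 0.75 × 212.2 = 159 kN.
Bearing: edge l_c = 18, r_n = 124 kN; interior l_c = 21, r_n = 144.6 kN; R_n = 124 + 3·144.6 = 557.9 kN → 418 kN.
Block shear: A_gv = 1820, A_nv = 1036, A_nt = 168 mm²; R_n = min(0.6F_uA_nv, 0.6F_yA_gv) + U_bs·F_u·A_nt = 323.7 kN → 243 kN.
Bolt shear governs: 159 kN.

159 kN (bolt shear governs)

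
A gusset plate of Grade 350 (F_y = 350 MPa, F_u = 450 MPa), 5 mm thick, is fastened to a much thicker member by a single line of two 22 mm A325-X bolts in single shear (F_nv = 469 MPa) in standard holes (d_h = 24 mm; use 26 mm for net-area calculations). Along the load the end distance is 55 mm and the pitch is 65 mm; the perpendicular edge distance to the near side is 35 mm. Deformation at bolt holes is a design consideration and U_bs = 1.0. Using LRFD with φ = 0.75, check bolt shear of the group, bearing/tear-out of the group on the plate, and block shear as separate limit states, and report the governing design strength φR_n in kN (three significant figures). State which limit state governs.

119 kN (block shear governs)

Bolt shear: A_b = π·22²/4 = 380.1 mm²; R_n = 469 × 380.1 × 2 × 1 / 1000 = 356.6 kN → 0.75 × 356.6 = 267 kN.
Bearing: edge l_c = 43, r_n = 116.1 kN; interior l_c = 41, r_n = 110.7 kN; R_n = 116.1 + 1·110.7 = 226.8 kN → 170 kN.
Block shear: A_gv = 600, A_nv = 405, A_nt = 110 mm²; R_n = min(0.6F_uA_nv, 0.6F_yA_gv) + U_bs·F_u·A_nt = 158.8 kN → 119 kN.
Block shear governs: 119 kN.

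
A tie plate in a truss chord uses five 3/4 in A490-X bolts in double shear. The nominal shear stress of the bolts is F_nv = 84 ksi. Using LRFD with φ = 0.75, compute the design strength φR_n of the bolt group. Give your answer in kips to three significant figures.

278 kips

A_b = π × 0.75² / 4 = 0.4418 in².
R_n = F_nv · A_b · n · n_s = 84 × 0.4418 × 5 × 2 = 371.1 kips.
Design strength φR_n = 0.75 × 371.1 = 278 kips.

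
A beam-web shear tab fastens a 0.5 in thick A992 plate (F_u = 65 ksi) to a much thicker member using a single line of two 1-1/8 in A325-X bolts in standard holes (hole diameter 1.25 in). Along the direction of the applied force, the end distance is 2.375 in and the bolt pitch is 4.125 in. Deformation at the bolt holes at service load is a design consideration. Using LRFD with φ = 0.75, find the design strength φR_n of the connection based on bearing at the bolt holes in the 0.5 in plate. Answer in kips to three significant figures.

117 kips

Per bolt r_n = 1.2 l_c t F_u ≤ 2.4 d t F_u; upper limit = 2.4 × 1.125 × 0.5 × 65 = 87.75 kips.
Edge bolt: l_c = 2.375 − 1.25/2 = 1.75 in → 1.2 × 1.75 × 0.5 × 65 = 68.25 → r_n = 68.25 kips.
Interior bolts: l_c = 4.125 − 1.25 = 2.875 in → 1.2 × 2.875 × 0.5 × 65 = 112.1 → r_n = 87.75 kips.
R_n = 1 × 68.25 + 1 × 87.75 = 156 kips.
Design strength φR_n = 0.75 × 156 = 117 kips.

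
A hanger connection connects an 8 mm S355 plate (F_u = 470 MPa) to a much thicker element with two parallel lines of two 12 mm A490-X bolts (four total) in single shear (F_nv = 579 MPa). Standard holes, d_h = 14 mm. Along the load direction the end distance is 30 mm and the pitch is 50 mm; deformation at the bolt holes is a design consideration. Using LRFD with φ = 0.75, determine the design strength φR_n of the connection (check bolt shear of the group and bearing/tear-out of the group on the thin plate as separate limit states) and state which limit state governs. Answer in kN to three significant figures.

Bolt shear: A_b = π·12²/4 = 113.1 mm²; R_n = 579 × 113.1 × 4 × 1 / 1000 = 261.9 kN → 0.75 × 261.9 = 196 kN.
Bearing (1.2 l_c t F_u ≤ 2.4 d t F_u): upper limit = 2.4·12·8·470 / 1000 = 108.3 kN.
  Edge l_c = 30 − 14/2 = 23 → r_n = 103.8 kN; interior l_c = 50 − 14 = 36 → r_n = 108.3 kN.
  R_n,bearing = 2·103.8 + 2·108.3 = 424.1 kN → 0.75 × 424.1 = 318 kN.
Bolt shear governs: 196 kN.

196 kN (bolt shear governs)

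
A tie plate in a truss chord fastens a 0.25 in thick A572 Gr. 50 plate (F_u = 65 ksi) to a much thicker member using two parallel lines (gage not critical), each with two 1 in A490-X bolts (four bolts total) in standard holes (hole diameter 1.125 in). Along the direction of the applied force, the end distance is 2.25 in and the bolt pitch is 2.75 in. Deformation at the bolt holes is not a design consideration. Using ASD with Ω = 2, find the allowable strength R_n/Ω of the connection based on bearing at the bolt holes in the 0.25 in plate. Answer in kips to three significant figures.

Per bolt r_n = 1.5 l_c t F_u ≤ 3.0 d t F_u; upper limit = 3.0 × 1 × 0.25 × 65 = 48.75 kips.
Edge bolt: l_c = 2.25 − 1.125/2 = 1.688 in → 1.5 × 1.688 × 0.25 × 65 = 41.13 → r_n = 41.13 kips.
Interior bolts: l_c = 2.75 − 1.125 = 1.625 in → 1.5 × 1.625 × 0.25 × 65 = 39.61 → r_n = 39.61 kips.
R_n = 2 × 41.13 + 2 × 39.61 = 161.5 kips.
Allowable strength R_n/Ω = 161.5 / 2 = 80.7 kips.

80.7 kips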